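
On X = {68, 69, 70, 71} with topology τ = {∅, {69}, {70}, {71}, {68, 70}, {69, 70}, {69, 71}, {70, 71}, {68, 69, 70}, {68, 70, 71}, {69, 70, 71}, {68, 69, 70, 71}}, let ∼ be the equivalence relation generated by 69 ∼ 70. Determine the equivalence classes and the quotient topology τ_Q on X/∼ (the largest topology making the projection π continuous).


X/∼ = {[68], [69=70], [71]}; |τ_Q| = 6.

Equivalence classes: [68], [69=70], [71].
Quotient map π: X → X/∼ sends 68 ↦ [68], 69 ↦ [69=70], 70 ↦ [69=70], 71 ↦ [71].
For each subset V ⊆ X/∼, compute π^{-1}(V) ⊆ X and check whether π^{-1}(V) ∈ τ. V is open in τ_Q iff π^{-1}(V) ∈ τ.
  V = {}: π^{-1}(V) = ∅ ∈ τ ✓.
  V = {[68]}: π^{-1}(V) = {68} ∉ τ ✗.
  V = {[69=70]}: π^{-1}(V) = {69, 70} ∈ τ ✓.
  V = {[68], [69=70]}: π^{-1}(V) = {68, 69, 70} ∈ τ ✓.
  V = {[71]}: π^{-1}(V) = {71} ∈ τ ✓.
  V = {[68], [71]}: π^{-1}(V) = {68, 71} ∉ τ ✗.
  V = {[69=70], [71]}: π^{-1}(V) = {69, 70, 71} ∈ τ ✓.
  V = {[68], [69=70], [71]}: π^{-1}(V) = {68, 69, 70, 71} ∈ τ ✓.
Open sets in the quotient: τ_Q = {{}, {[69=70]}, {[68], [69=70]}, {[71]}, {[69=70], [71]}, {[68], [69=70], [71]}} (6 elements).


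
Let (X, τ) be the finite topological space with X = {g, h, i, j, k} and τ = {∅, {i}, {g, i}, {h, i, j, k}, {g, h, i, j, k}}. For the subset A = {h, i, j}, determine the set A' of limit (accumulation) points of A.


A' = {g, h, j, k}

For each x ∈ X, list the open sets U ∈ τ with x ∈ U, then check whether U ∩ (A ∖ {x}) ≠ ∅ for every such U.
  x = g: opens ∋ x are {g, i}, {g, h, i, j, k}; each meets A ∖ {g}, so x IS a limit point.
  x = h: opens ∋ x are {h, i, j, k}, {g, h, i, j, k}; each meets A ∖ {h}, so x IS a limit point.
  x = i: open {i} ∋ x has {i} ∩ (A ∖ {i}) = ∅, so x is NOT a limit point.
  x = j: opens ∋ x are {h, i, j, k}, {g, h, i, j, k}; each meets A ∖ {j}, so x IS a limit point.
  x = k: opens ∋ x are {h, i, j, k}, {g, h, i, j, k}; each meets A ∖ {k}, so x IS a limit point.
Collecting: A' = {g, h, j, k}.


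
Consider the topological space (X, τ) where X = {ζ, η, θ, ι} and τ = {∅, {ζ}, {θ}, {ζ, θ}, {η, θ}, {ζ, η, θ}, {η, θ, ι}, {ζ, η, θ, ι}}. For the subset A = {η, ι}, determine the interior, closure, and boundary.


int(A) = ∅, cl(A) = {η, ι}, ∂A = {η, ι}.

Closed sets in (X, τ) are complements of opens:
  closed(X, τ) = {∅, {ζ}, {ι}, {ζ, ι}, {η, ι}, {ζ, η, ι}, {η, θ, ι}, {ζ, η, θ, ι}}.
int(A) = ⋃ {U ∈ τ : U ⊆ A}. Opens contained in A: ∅.
Taking the union of these: int(A) = ∅.
cl(A) = ⋂ {C closed : A ⊆ C}. Closed sets containing A: {η, ι}, {ζ, η, ι}, {η, θ, ι}, {ζ, η, θ, ι}.
Intersecting these: cl(A) = {η, ι}.
∂A = cl(A) ∖ int(A) = {η, ι} ∖ ∅ = {η, ι}.


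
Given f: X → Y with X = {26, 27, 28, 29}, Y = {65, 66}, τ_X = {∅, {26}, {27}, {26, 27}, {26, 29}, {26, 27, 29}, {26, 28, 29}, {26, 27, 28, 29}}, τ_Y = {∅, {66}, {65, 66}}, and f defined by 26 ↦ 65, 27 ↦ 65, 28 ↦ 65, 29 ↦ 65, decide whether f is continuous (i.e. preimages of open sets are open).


f IS continuous.

Compute f^{-1}(U) for each U ∈ τ_Y:
  U = ∅: f^{-1}(U) = ∅ ∈ τ_X ✓.
  U = {66}: f^{-1}(U) = ∅ ∈ τ_X ✓.
  U = {65, 66}: f^{-1}(U) = {26, 27, 28, 29} ∈ τ_X ✓.
Every preimage lies in τ_X, so f IS continuous.


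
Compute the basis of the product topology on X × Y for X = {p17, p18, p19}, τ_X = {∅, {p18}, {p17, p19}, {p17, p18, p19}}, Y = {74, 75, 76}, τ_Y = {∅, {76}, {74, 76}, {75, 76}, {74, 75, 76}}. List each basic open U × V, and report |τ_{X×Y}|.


Basis B = {∅ × ∅, {p18} × {76}, {p17, p19} × {76}, {p18} × {74, 76}, {p18} × {75, 76}, {p17, p18, p19} × {76}, {p18} × {74, 75, 76}, {p17, p19} × {74, 76}, {p17, p19} × {75, 76}, {p17, p19} × {74, 75, 76}, {p17, p18, p19} × {74, 76}, {p17, p18, p19} × {75, 76}, {p17, p18, p19} × {74, 75, 76}}; |τ_{X×Y}| = 25.

Enumerate products U × V with U ∈ τ_X, V ∈ τ_Y (deduplicated):
  ∅ × ∅ = {} (∅)
  {p18} × {76} = {(p18,76)}
  {p17, p19} × {76} = {(p17,76), (p19,76)}
  {p18} × {74, 76} = {(p18,74), (p18,76)}
  {p18} × {75, 76} = {(p18,75), (p18,76)}
  {p17, p18, p19} × {76} = {(p17,76), (p18,76), (p19,76)}
  {p18} × {74, 75, 76} = {(p18,74), (p18,75), (p18,76)}
  {p17, p19} × {74, 76} = {(p17,74), (p17,76), (p19,74), (p19,76)}
  {p17, p19} × {75, 76} = {(p17,75), (p17,76), (p19,75), (p19,76)}
  {p17, p19} × {74, 75, 76} = {(p17,74), (p17,75), (p17,76), (p19,74), (p19,75), (p19,76)}
  {p17, p18, p19} × {74, 76} = {(p17,74), (p17,76), (p18,74), (p18,76), (p19,74), (p19,76)}
  {p17, p18, p19} × {75, 76} = {(p17,75), (p17,76), (p18,75), (p18,76), (p19,75), (p19,76)}
  {p17, p18, p19} × {74, 75, 76} = {(p17,74), (p17,75), (p17,76), (p18,74), (p18,75), (p18,76), (p19,74), (p19,75), (p19,76)}
These 13 distinct sets form the basis B.
Close under arbitrary unions to get τ_{X×Y}; counting gives |τ_{X×Y}| = 25.


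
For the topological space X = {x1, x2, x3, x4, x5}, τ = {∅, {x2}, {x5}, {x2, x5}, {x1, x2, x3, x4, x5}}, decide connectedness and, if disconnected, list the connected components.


(X, τ) is connected.

Find clopen sets (U ∈ τ with X ∖ U ∈ τ):
  U = ∅, X ∖ U = {x1, x2, x3, x4, x5} — both open, so U is clopen.
  U = {x1, x2, x3, x4, x5}, X ∖ U = ∅ — both open, so U is clopen.
Only trivial clopens (∅ and X) exist, so (X, τ) is connected.
Compute connected components by grouping points that agree on all clopens:
  component: {x1, x2, x3, x4, x5}


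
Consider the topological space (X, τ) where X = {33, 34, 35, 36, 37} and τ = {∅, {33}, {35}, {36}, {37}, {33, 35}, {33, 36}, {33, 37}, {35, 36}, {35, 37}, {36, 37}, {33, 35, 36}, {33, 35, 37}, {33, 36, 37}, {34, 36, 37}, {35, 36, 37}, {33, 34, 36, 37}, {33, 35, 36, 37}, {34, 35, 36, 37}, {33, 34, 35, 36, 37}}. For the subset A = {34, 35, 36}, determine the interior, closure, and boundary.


int(A) = {35, 36}, cl(A) = {34, 35, 36}, ∂A = {34}.

Closed sets in (X, τ) are complements of opens:
  closed(X, τ) = {∅, {33}, {34}, {35}, {33, 34}, {33, 35}, {34, 35}, {34, 36}, {34, 37}, {33, 34, 35}, {33, 34, 36}, {33, 34, 37}, {34, 35, 36}, {34, 35, 37}, {34, 36, 37}, {33, 34, 35, 36}, {33, 34, 35, 37}, {33, 34, 36, 37}, {34, 35, 36, 37}, {33, 34, 35, 36, 37}}.
int(A) = ⋃ {U ∈ τ : U ⊆ A}. Opens contained in A: ∅, {35}, {36}, {35, 36}.
Taking the union of these: int(A) = {35, 36}.
cl(A) = ⋂ {C closed : A ⊆ C}. Closed sets containing A: {34, 35, 36}, {33, 34, 35, 36}, {34, 35, 36, 37}, {33, 34, 35, 36, 37}.
Intersecting these: cl(A) = {34, 35, 36}.
∂A = cl(A) ∖ int(A) = {34, 35, 36} ∖ {35, 36} = {34}.


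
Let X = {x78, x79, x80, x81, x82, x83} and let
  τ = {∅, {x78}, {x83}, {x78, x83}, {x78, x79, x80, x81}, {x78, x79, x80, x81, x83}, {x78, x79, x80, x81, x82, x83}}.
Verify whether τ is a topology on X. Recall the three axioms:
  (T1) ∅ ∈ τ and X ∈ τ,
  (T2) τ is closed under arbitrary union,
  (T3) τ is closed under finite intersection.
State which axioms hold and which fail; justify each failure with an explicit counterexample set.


τ IS a topology on X.

Axiom (T1): ∅ ∈ τ? Yes; X ∈ τ? Yes.
Axiom (T2/T3): check pairwise unions and intersections of members of τ.
All pairwise intersections and unions checked — each lies in τ. Therefore τ satisfies (T1), (T2), (T3): it IS a topology on X.


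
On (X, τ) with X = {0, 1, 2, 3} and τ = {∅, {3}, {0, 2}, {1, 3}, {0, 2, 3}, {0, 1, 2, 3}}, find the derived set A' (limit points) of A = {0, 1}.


A' = {2}

For each x ∈ X, list the open sets U ∈ τ with x ∈ U, then check whether U ∩ (A ∖ {x}) ≠ ∅ for every such U.
  x = 0: open {0, 2} ∋ x has {0, 2} ∩ (A ∖ {0}) = ∅, so x is NOT a limit point.
  x = 1: open {1, 3} ∋ x has {1, 3} ∩ (A ∖ {1}) = ∅, so x is NOT a limit point.
  x = 2: opens ∋ x are {0, 2}, {0, 2, 3}, {0, 1, 2, 3}; each meets A ∖ {2}, so x IS a limit point.
  x = 3: open {3} ∋ x has {3} ∩ (A ∖ {3}) = ∅, so x is NOT a limit point.
Collecting: A' = {2}.


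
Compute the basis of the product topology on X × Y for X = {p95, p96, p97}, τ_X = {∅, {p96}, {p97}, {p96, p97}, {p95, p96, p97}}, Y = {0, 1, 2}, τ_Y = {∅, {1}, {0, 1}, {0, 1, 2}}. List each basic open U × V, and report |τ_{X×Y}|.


Basis B = {∅ × ∅, {p96} × {1}, {p97} × {1}, {p96} × {0, 1}, {p96, p97} × {1}, {p97} × {0, 1}, {p95, p96, p97} × {1}, {p96} × {0, 1, 2}, {p97} × {0, 1, 2}, {p96, p97} × {0, 1}, {p95, p96, p97} × {0, 1}, {p96, p97} × {0, 1, 2}, {p95, p96, p97} × {0, 1, 2}}; |τ_{X×Y}| = 30.

Enumerate products U × V with U ∈ τ_X, V ∈ τ_Y (deduplicated):
  ∅ × ∅ = {} (∅)
  {p96} × {1} = {(p96,1)}
  {p97} × {1} = {(p97,1)}
  {p96} × {0, 1} = {(p96,0), (p96,1)}
  {p96, p97} × {1} = {(p96,1), (p97,1)}
  {p97} × {0, 1} = {(p97,0), (p97,1)}
  {p95, p96, p97} × {1} = {(p95,1), (p96,1), (p97,1)}
  {p96} × {0, 1, 2} = {(p96,0), (p96,1), (p96,2)}
  {p97} × {0, 1, 2} = {(p97,0), (p97,1), (p97,2)}
  {p96, p97} × {0, 1} = {(p96,0), (p96,1), (p97,0), (p97,1)}
  {p95, p96, p97} × {0, 1} = {(p95,0), (p95,1), (p96,0), (p96,1), (p97,0), (p97,1)}
  {p96, p97} × {0, 1, 2} = {(p96,0), (p96,1), (p96,2), (p97,0), (p97,1), (p97,2)}
  {p95, p96, p97} × {0, 1, 2} = {(p95,0), (p95,1), (p95,2), (p96,0), (p96,1), (p96,2), (p97,0), (p97,1), (p97,2)}
These 13 distinct sets form the basis B.
Close under arbitrary unions to get τ_{X×Y}; counting gives |τ_{X×Y}| = 30.


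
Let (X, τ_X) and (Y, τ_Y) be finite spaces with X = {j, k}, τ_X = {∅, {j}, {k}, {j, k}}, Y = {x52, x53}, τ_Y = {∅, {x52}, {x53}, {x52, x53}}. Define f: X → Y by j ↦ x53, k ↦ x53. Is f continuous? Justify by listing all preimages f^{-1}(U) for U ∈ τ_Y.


f IS continuous.

Compute f^{-1}(U) for each U ∈ τ_Y:
  U = ∅: f^{-1}(U) = ∅ ∈ τ_X ✓.
  U = {x52}: f^{-1}(U) = ∅ ∈ τ_X ✓.
  U = {x53}: f^{-1}(U) = {j, k} ∈ τ_X ✓.
  U = {x52, x53}: f^{-1}(U) = {j, k} ∈ τ_X ✓.
Every preimage lies in τ_X, so f IS continuous.


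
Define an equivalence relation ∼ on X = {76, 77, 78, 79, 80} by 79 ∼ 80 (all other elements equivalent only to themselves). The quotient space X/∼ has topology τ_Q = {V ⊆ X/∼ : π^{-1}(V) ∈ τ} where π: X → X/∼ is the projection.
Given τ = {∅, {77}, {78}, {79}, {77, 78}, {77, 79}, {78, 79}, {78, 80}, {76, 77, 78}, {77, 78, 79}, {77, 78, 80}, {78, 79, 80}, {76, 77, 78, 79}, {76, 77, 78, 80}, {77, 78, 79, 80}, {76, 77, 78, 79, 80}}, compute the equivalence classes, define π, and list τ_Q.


X/∼ = {[76], [77], [78], [79=80]}; |τ_Q| = 8.

Equivalence classes: [76], [77], [78], [79=80].
Quotient map π: X → X/∼ sends 76 ↦ [76], 77 ↦ [77], 78 ↦ [78], 79 ↦ [79=80], 80 ↦ [79=80].
For each subset V ⊆ X/∼, compute π^{-1}(V) ⊆ X and check whether π^{-1}(V) ∈ τ. V is open in τ_Q iff π^{-1}(V) ∈ τ.
  V = {}: π^{-1}(V) = ∅ ∈ τ ✓.
  V = {[76]}: π^{-1}(V) = {76} ∉ τ ✗.
  V = {[77]}: π^{-1}(V) = {77} ∈ τ ✓.
  V = {[76], [77]}: π^{-1}(V) = {76, 77} ∉ τ ✗.
  V = {[78]}: π^{-1}(V) = {78} ∈ τ ✓.
  V = {[76], [78]}: π^{-1}(V) = {76, 78} ∉ τ ✗.
  V = {[77], [78]}: π^{-1}(V) = {77, 78} ∈ τ ✓.
  V = {[76], [77], [78]}: π^{-1}(V) = {76, 77, 78} ∈ τ ✓.
  V = {[79=80]}: π^{-1}(V) = {79, 80} ∉ τ ✗.
  V = {[76], [79=80]}: π^{-1}(V) = {76, 79, 80} ∉ τ ✗.
  V = {[77], [79=80]}: π^{-1}(V) = {77, 79, 80} ∉ τ ✗.
  V = {[76], [77], [79=80]}: π^{-1}(V) = {76, 77, 79, 80} ∉ τ ✗.
  V = {[78], [79=80]}: π^{-1}(V) = {78, 79, 80} ∈ τ ✓.
  V = {[76], [78], [79=80]}: π^{-1}(V) = {76, 78, 79, 80} ∉ τ ✗.
  V = {[77], [78], [79=80]}: π^{-1}(V) = {77, 78, 79, 80} ∈ τ ✓.
  V = {[76], [77], [78], [79=80]}: π^{-1}(V) = {76, 77, 78, 79, 80} ∈ τ ✓.
Open sets in the quotient: τ_Q = {{}, {[77]}, {[78]}, {[77], [78]}, {[76], [77], [78]}, {[78], [79=80]}, {[77], [78], [79=80]}, {[76], [77], [78], [79=80]}} (8 elements).


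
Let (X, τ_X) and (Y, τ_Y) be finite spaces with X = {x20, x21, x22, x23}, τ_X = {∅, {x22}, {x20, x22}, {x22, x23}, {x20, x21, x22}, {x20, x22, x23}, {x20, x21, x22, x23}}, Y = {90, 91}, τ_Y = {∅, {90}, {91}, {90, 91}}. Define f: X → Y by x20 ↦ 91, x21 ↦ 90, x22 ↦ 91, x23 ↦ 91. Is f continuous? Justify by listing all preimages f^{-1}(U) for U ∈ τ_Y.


f is NOT continuous.

Compute f^{-1}(U) for each U ∈ τ_Y:
  U = ∅: f^{-1}(U) = ∅ ∈ τ_X ✓.
  U = {90}: f^{-1}(U) = {x21} ∉ τ_X ✗.
  U = {91}: f^{-1}(U) = {x20, x22, x23} ∈ τ_X ✓.
  U = {90, 91}: f^{-1}(U) = {x20, x21, x22, x23} ∈ τ_X ✓.
Found U = {90} with f^{-1}(U) = {x21} not in τ_X. Therefore f is NOT continuous.


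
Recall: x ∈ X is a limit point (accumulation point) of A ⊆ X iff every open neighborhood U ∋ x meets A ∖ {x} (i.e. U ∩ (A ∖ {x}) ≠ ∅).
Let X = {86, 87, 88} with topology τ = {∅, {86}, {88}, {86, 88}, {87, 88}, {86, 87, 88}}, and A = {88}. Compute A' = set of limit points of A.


A' = {87}

For each x ∈ X, list the open sets U ∈ τ with x ∈ U, then check whether U ∩ (A ∖ {x}) ≠ ∅ for every such U.
  x = 86: open {86} ∋ x has {86} ∩ (A ∖ {86}) = ∅, so x is NOT a limit point.
  x = 87: opens ∋ x are {87, 88}, {86, 87, 88}; each meets A ∖ {87}, so x IS a limit point.
  x = 88: open {88} ∋ x has {88} ∩ (A ∖ {88}) = ∅, so x is NOT a limit point.
Collecting: A' = {87}.


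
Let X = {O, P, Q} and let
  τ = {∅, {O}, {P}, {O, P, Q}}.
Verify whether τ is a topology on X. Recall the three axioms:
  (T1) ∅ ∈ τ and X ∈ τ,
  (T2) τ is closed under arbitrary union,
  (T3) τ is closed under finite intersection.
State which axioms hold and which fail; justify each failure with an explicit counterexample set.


τ is NOT a topology on X.

Axiom (T1): ∅ ∈ τ? Yes; X ∈ τ? Yes.
Axiom (T2/T3): check pairwise unions and intersections of members of τ.
Counterexample for (T2): {O} ∪ {P} = {O, P} ∉ τ. Therefore τ is NOT a topology.


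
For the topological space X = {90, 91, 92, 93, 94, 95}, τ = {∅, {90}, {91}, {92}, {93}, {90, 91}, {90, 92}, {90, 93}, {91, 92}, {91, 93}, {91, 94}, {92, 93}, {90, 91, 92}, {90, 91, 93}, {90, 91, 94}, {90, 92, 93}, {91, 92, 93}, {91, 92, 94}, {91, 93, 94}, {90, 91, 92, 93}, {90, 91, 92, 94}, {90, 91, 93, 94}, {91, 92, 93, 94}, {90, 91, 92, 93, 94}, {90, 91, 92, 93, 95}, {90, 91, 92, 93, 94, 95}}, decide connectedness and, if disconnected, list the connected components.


(X, τ) is connected.

Find clopen sets (U ∈ τ with X ∖ U ∈ τ):
  U = ∅, X ∖ U = {90, 91, 92, 93, 94, 95} — both open, so U is clopen.
  U = {90, 91, 92, 93, 94, 95}, X ∖ U = ∅ — both open, so U is clopen.
Only trivial clopens (∅ and X) exist, so (X, τ) is connected.
Compute connected components by grouping points that agree on all clopens:
  component: {90, 91, 92, 93, 94, 95}


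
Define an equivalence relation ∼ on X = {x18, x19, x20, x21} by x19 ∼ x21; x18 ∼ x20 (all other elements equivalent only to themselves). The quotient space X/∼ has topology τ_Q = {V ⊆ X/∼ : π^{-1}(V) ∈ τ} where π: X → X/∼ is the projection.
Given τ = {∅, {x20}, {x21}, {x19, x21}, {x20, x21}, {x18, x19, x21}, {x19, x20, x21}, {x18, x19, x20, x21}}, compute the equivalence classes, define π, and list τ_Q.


X/∼ = {[x18=x20], [x19=x21]}; |τ_Q| = 3.

Equivalence classes: [x18=x20], [x19=x21].
Quotient map π: X → X/∼ sends x18 ↦ [x18=x20], x19 ↦ [x19=x21], x20 ↦ [x18=x20], x21 ↦ [x19=x21].
For each subset V ⊆ X/∼, compute π^{-1}(V) ⊆ X and check whether π^{-1}(V) ∈ τ. V is open in τ_Q iff π^{-1}(V) ∈ τ.
  V = {}: π^{-1}(V) = ∅ ∈ τ ✓.
  V = {[x18=x20]}: π^{-1}(V) = {x18, x20} ∉ τ ✗.
  V = {[x19=x21]}: π^{-1}(V) = {x19, x21} ∈ τ ✓.
  V = {[x18=x20], [x19=x21]}: π^{-1}(V) = {x18, x19, x20, x21} ∈ τ ✓.
Open sets in the quotient: τ_Q = {{}, {[x19=x21]}, {[x18=x20], [x19=x21]}} (3 elements).


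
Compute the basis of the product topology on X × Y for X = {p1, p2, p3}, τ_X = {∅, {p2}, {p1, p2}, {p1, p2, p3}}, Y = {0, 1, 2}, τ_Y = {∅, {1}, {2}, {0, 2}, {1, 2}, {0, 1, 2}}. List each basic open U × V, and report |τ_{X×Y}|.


Basis B = {∅ × ∅, {p2} × {1}, {p2} × {2}, {p1, p2} × {1}, {p1, p2} × {2}, {p2} × {0, 2}, {p2} × {1, 2}, {p1, p2, p3} × {1}, {p1, p2, p3} × {2}, {p2} × {0, 1, 2}, {p1, p2} × {0, 2}, {p1, p2} × {1, 2}, {p1, p2} × {0, 1, 2}, {p1, p2, p3} × {0, 2}, {p1, p2, p3} × {1, 2}, {p1, p2, p3} × {0, 1, 2}}; |τ_{X×Y}| = 40.

Enumerate products U × V with U ∈ τ_X, V ∈ τ_Y (deduplicated):
  ∅ × ∅ = {} (∅)
  {p2} × {1} = {(p2,1)}
  {p2} × {2} = {(p2,2)}
  {p1, p2} × {1} = {(p1,1), (p2,1)}
  {p1, p2} × {2} = {(p1,2), (p2,2)}
  {p2} × {0, 2} = {(p2,0), (p2,2)}
  {p2} × {1, 2} = {(p2,1), (p2,2)}
  {p1, p2, p3} × {1} = {(p1,1), (p2,1), (p3,1)}
  {p1, p2, p3} × {2} = {(p1,2), (p2,2), (p3,2)}
  {p2} × {0, 1, 2} = {(p2,0), (p2,1), (p2,2)}
  {p1, p2} × {0, 2} = {(p1,0), (p1,2), (p2,0), (p2,2)}
  {p1, p2} × {1, 2} = {(p1,1), (p1,2), (p2,1), (p2,2)}
  {p1, p2} × {0, 1, 2} = {(p1,0), (p1,1), (p1,2), (p2,0), (p2,1), (p2,2)}
  {p1, p2, p3} × {0, 2} = {(p1,0), (p1,2), (p2,0), (p2,2), (p3,0), (p3,2)}
  {p1, p2, p3} × {1, 2} = {(p1,1), (p1,2), (p2,1), (p2,2), (p3,1), (p3,2)}
  {p1, p2, p3} × {0, 1, 2} = {(p1,0), (p1,1), (p1,2), (p2,0), (p2,1), (p2,2), (p3,0), (p3,1), (p3,2)}
These 16 distinct sets form the basis B.
Close under arbitrary unions to get τ_{X×Y}; counting gives |τ_{X×Y}| = 40.


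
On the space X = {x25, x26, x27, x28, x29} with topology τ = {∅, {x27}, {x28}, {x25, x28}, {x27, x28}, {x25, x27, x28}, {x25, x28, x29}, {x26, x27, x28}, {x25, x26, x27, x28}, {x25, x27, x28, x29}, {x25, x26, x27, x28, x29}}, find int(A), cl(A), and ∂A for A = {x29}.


int(A) = ∅, cl(A) = {x29}, ∂A = {x29}.

Closed sets in (X, τ) are complements of opens:
  closed(X, τ) = {∅, {x26}, {x29}, {x25, x29}, {x26, x27}, {x26, x29}, {x25, x26, x29}, {x26, x27, x29}, {x25, x26, x27, x29}, {x25, x26, x28, x29}, {x25, x26, x27, x28, x29}}.
int(A) = ⋃ {U ∈ τ : U ⊆ A}. Opens contained in A: ∅.
Taking the union of these: int(A) = ∅.
cl(A) = ⋂ {C closed : A ⊆ C}. Closed sets containing A: {x29}, {x25, x29}, {x26, x29}, {x25, x26, x29}, {x26, x27, x29}, {x25, x26, x27, x29}, {x25, x26, x28, x29}, {x25, x26, x27, x28, x29}.
Intersecting these: cl(A) = {x29}.
∂A = cl(A) ∖ int(A) = {x29} ∖ ∅ = {x29}.


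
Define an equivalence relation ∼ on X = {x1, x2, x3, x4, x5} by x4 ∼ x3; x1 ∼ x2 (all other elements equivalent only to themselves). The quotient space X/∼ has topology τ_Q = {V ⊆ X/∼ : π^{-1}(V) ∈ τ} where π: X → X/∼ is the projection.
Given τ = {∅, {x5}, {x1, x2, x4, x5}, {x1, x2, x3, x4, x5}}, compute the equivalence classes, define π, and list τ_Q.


X/∼ = {[x1=x2], [x3=x4], [x5]}; |τ_Q| = 3.

Equivalence classes: [x1=x2], [x3=x4], [x5].
Quotient map π: X → X/∼ sends x1 ↦ [x1=x2], x2 ↦ [x1=x2], x3 ↦ [x3=x4], x4 ↦ [x3=x4], x5 ↦ [x5].
For each subset V ⊆ X/∼, compute π^{-1}(V) ⊆ X and check whether π^{-1}(V) ∈ τ. V is open in τ_Q iff π^{-1}(V) ∈ τ.
  V = {}: π^{-1}(V) = ∅ ∈ τ ✓.
  V = {[x1=x2]}: π^{-1}(V) = {x1, x2} ∉ τ ✗.
  V = {[x3=x4]}: π^{-1}(V) = {x3, x4} ∉ τ ✗.
  V = {[x1=x2], [x3=x4]}: π^{-1}(V) = {x1, x2, x3, x4} ∉ τ ✗.
  V = {[x5]}: π^{-1}(V) = {x5} ∈ τ ✓.
  V = {[x1=x2], [x5]}: π^{-1}(V) = {x1, x2, x5} ∉ τ ✗.
  V = {[x3=x4], [x5]}: π^{-1}(V) = {x3, x4, x5} ∉ τ ✗.
  V = {[x1=x2], [x3=x4], [x5]}: π^{-1}(V) = {x1, x2, x3, x4, x5} ∈ τ ✓.
Open sets in the quotient: τ_Q = {{}, {[x5]}, {[x1=x2], [x3=x4], [x5]}} (3 elements).


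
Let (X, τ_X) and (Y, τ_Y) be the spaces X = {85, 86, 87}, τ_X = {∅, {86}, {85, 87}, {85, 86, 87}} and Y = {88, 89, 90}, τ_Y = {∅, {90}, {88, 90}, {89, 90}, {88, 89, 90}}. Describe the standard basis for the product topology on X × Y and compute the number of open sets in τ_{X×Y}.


Basis B = {∅ × ∅, {86} × {90}, {85, 87} × {90}, {86} × {88, 90}, {86} × {89, 90}, {85, 86, 87} × {90}, {86} × {88, 89, 90}, {85, 87} × {88, 90}, {85, 87} × {89, 90}, {85, 87} × {88, 89, 90}, {85, 86, 87} × {88, 90}, {85, 86, 87} × {89, 90}, {85, 86, 87} × {88, 89, 90}}; |τ_{X×Y}| = 25.

Enumerate products U × V with U ∈ τ_X, V ∈ τ_Y (deduplicated):
  ∅ × ∅ = {} (∅)
  {86} × {90} = {(86,90)}
  {85, 87} × {90} = {(85,90), (87,90)}
  {86} × {88, 90} = {(86,88), (86,90)}
  {86} × {89, 90} = {(86,89), (86,90)}
  {85, 86, 87} × {90} = {(85,90), (86,90), (87,90)}
  {86} × {88, 89, 90} = {(86,88), (86,89), (86,90)}
  {85, 87} × {88, 90} = {(85,88), (85,90), (87,88), (87,90)}
  {85, 87} × {89, 90} = {(85,89), (85,90), (87,89), (87,90)}
  {85, 87} × {88, 89, 90} = {(85,88), (85,89), (85,90), (87,88), (87,89), (87,90)}
  {85, 86, 87} × {88, 90} = {(85,88), (85,90), (86,88), (86,90), (87,88), (87,90)}
  {85, 86, 87} × {89, 90} = {(85,89), (85,90), (86,89), (86,90), (87,89), (87,90)}
  {85, 86, 87} × {88, 89, 90} = {(85,88), (85,89), (85,90), (86,88), (86,89), (86,90), (87,88), (87,89), (87,90)}
These 13 distinct sets form the basis B.
Close under arbitrary unions to get τ_{X×Y}; counting gives |τ_{X×Y}| = 25.


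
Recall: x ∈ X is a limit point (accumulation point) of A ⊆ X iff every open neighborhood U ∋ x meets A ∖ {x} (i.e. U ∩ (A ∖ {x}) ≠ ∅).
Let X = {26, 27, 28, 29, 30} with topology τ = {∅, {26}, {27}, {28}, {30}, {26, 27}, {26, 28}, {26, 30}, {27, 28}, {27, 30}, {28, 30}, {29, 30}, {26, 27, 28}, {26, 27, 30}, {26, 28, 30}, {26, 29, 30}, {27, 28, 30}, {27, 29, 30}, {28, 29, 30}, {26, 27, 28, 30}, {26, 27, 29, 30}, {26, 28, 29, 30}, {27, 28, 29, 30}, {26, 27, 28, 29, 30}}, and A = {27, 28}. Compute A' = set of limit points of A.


A' = ∅

For each x ∈ X, list the open sets U ∈ τ with x ∈ U, then check whether U ∩ (A ∖ {x}) ≠ ∅ for every such U.
  x = 26: open {26} ∋ x has {26} ∩ (A ∖ {26}) = ∅, so x is NOT a limit point.
  x = 27: open {27} ∋ x has {27} ∩ (A ∖ {27}) = ∅, so x is NOT a limit point.
  x = 28: open {28} ∋ x has {28} ∩ (A ∖ {28}) = ∅, so x is NOT a limit point.
  x = 29: open {29, 30} ∋ x has {29, 30} ∩ (A ∖ {29}) = ∅, so x is NOT a limit point.
  x = 30: open {30} ∋ x has {30} ∩ (A ∖ {30}) = ∅, so x is NOT a limit point.
Collecting: A' = ∅.


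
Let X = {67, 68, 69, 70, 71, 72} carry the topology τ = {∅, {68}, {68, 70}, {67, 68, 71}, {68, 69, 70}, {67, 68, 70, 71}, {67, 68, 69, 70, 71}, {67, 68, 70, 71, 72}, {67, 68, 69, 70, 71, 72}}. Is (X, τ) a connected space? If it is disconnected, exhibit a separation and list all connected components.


(X, τ) is connected.

Find clopen sets (U ∈ τ with X ∖ U ∈ τ):
  U = ∅, X ∖ U = {67, 68, 69, 70, 71, 72} — both open, so U is clopen.
  U = {67, 68, 69, 70, 71, 72}, X ∖ U = ∅ — both open, so U is clopen.
Only trivial clopens (∅ and X) exist, so (X, τ) is connected.
Compute connected components by grouping points that agree on all clopens:
  component: {67, 68, 69, 70, 71, 72}


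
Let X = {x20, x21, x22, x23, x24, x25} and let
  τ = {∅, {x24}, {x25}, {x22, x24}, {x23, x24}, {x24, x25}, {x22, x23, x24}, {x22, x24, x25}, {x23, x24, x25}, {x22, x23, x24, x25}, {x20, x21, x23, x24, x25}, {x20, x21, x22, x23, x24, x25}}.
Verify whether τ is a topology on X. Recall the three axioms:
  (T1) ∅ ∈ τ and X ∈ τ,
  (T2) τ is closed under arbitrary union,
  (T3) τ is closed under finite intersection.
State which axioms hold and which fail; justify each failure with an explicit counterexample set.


τ IS a topology on X.

Axiom (T1): ∅ ∈ τ? Yes; X ∈ τ? Yes.
Axiom (T2/T3): check pairwise unions and intersections of members of τ.
All pairwise intersections and unions checked — each lies in τ. Therefore τ satisfies (T1), (T2), (T3): it IS a topology on X.


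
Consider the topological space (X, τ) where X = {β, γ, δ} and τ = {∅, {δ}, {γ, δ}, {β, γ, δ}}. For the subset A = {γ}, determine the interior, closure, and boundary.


int(A) = ∅, cl(A) = {β, γ}, ∂A = {β, γ}.

Closed sets in (X, τ) are complements of opens:
  closed(X, τ) = {∅, {β}, {β, γ}, {β, γ, δ}}.
int(A) = ⋃ {U ∈ τ : U ⊆ A}. Opens contained in A: ∅.
Taking the union of these: int(A) = ∅.
cl(A) = ⋂ {C closed : A ⊆ C}. Closed sets containing A: {β, γ}, {β, γ, δ}.
Intersecting these: cl(A) = {β, γ}.
∂A = cl(A) ∖ int(A) = {β, γ} ∖ ∅ = {β, γ}.


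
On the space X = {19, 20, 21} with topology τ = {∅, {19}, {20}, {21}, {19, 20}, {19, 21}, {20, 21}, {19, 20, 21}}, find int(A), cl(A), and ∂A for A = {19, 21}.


int(A) = {19, 21}, cl(A) = {19, 21}, ∂A = ∅.

Closed sets in (X, τ) are complements of opens:
  closed(X, τ) = {∅, {19}, {20}, {21}, {19, 20}, {19, 21}, {20, 21}, {19, 20, 21}}.
int(A) = ⋃ {U ∈ τ : U ⊆ A}. Opens contained in A: ∅, {19}, {21}, {19, 21}.
Taking the union of these: int(A) = {19, 21}.
cl(A) = ⋂ {C closed : A ⊆ C}. Closed sets containing A: {19, 21}, {19, 20, 21}.
Intersecting these: cl(A) = {19, 21}.
∂A = cl(A) ∖ int(A) = {19, 21} ∖ {19, 21} = ∅.


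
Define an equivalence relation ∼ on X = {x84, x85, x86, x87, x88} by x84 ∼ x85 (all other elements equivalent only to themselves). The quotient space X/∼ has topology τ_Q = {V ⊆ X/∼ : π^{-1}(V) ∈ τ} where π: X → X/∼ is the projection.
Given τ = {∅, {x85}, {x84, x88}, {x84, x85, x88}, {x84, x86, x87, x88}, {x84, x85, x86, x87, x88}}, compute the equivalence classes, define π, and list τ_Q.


X/∼ = {[x84=x85], [x86], [x87], [x88]}; |τ_Q| = 3.

Equivalence classes: [x84=x85], [x86], [x87], [x88].
Quotient map π: X → X/∼ sends x84 ↦ [x84=x85], x85 ↦ [x84=x85], x86 ↦ [x86], x87 ↦ [x87], x88 ↦ [x88].
For each subset V ⊆ X/∼, compute π^{-1}(V) ⊆ X and check whether π^{-1}(V) ∈ τ. V is open in τ_Q iff π^{-1}(V) ∈ τ.
  V = {}: π^{-1}(V) = ∅ ∈ τ ✓.
  V = {[x84=x85]}: π^{-1}(V) = {x84, x85} ∉ τ ✗.
  V = {[x86]}: π^{-1}(V) = {x86} ∉ τ ✗.
  V = {[x84=x85], [x86]}: π^{-1}(V) = {x84, x85, x86} ∉ τ ✗.
  V = {[x87]}: π^{-1}(V) = {x87} ∉ τ ✗.
  V = {[x84=x85], [x87]}: π^{-1}(V) = {x84, x85, x87} ∉ τ ✗.
  V = {[x86], [x87]}: π^{-1}(V) = {x86, x87} ∉ τ ✗.
  V = {[x84=x85], [x86], [x87]}: π^{-1}(V) = {x84, x85, x86, x87} ∉ τ ✗.
  V = {[x88]}: π^{-1}(V) = {x88} ∉ τ ✗.
  V = {[x84=x85], [x88]}: π^{-1}(V) = {x84, x85, x88} ∈ τ ✓.
  V = {[x86], [x88]}: π^{-1}(V) = {x86, x88} ∉ τ ✗.
  V = {[x84=x85], [x86], [x88]}: π^{-1}(V) = {x84, x85, x86, x88} ∉ τ ✗.
  V = {[x87], [x88]}: π^{-1}(V) = {x87, x88} ∉ τ ✗.
  V = {[x84=x85], [x87], [x88]}: π^{-1}(V) = {x84, x85, x87, x88} ∉ τ ✗.
  V = {[x86], [x87], [x88]}: π^{-1}(V) = {x86, x87, x88} ∉ τ ✗.
  V = {[x84=x85], [x86], [x87], [x88]}: π^{-1}(V) = {x84, x85, x86, x87, x88} ∈ τ ✓.
Open sets in the quotient: τ_Q = {{}, {[x84=x85], [x88]}, {[x84=x85], [x86], [x87], [x88]}} (3 elements).


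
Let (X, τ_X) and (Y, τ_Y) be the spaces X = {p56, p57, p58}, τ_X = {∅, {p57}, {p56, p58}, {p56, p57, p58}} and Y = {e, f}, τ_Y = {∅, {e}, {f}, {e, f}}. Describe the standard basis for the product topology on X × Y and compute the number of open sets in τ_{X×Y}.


Basis B = {∅ × ∅, {p57} × {e}, {p57} × {f}, {p56, p58} × {e}, {p56, p58} × {f}, {p57} × {e, f}, {p56, p57, p58} × {e}, {p56, p57, p58} × {f}, {p56, p58} × {e, f}, {p56, p57, p58} × {e, f}}; |τ_{X×Y}| = 16.

Enumerate products U × V with U ∈ τ_X, V ∈ τ_Y (deduplicated):
  ∅ × ∅ = {} (∅)
  {p57} × {e} = {(p57,e)}
  {p57} × {f} = {(p57,f)}
  {p56, p58} × {e} = {(p56,e), (p58,e)}
  {p56, p58} × {f} = {(p56,f), (p58,f)}
  {p57} × {e, f} = {(p57,e), (p57,f)}
  {p56, p57, p58} × {e} = {(p56,e), (p57,e), (p58,e)}
  {p56, p57, p58} × {f} = {(p56,f), (p57,f), (p58,f)}
  {p56, p58} × {e, f} = {(p56,e), (p56,f), (p58,e), (p58,f)}
  {p56, p57, p58} × {e, f} = {(p56,e), (p56,f), (p57,e), (p57,f), (p58,e), (p58,f)}
These 10 distinct sets form the basis B.
Close under arbitrary unions to get τ_{X×Y}; counting gives |τ_{X×Y}| = 16.


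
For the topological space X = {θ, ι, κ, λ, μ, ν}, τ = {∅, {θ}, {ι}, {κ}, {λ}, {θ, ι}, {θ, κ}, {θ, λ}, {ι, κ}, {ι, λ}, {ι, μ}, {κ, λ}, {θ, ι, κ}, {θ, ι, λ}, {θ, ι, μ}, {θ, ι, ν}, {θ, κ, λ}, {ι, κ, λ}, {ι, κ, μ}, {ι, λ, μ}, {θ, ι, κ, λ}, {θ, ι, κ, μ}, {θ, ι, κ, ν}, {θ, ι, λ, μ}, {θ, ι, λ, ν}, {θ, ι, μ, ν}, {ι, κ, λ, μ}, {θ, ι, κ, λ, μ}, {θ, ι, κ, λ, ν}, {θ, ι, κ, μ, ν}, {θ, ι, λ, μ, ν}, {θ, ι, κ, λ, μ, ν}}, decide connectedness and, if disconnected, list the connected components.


(X, τ) is disconnected; components = [{κ}, {λ}, {θ, ι, μ, ν}].

Find clopen sets (U ∈ τ with X ∖ U ∈ τ):
  U = ∅, X ∖ U = {θ, ι, κ, λ, μ, ν} — both open, so U is clopen.
  U = {κ}, X ∖ U = {θ, ι, λ, μ, ν} — both open, so U is clopen.
  U = {λ}, X ∖ U = {θ, ι, κ, μ, ν} — both open, so U is clopen.
  U = {κ, λ}, X ∖ U = {θ, ι, μ, ν} — both open, so U is clopen.
  U = {θ, ι, μ, ν}, X ∖ U = {κ, λ} — both open, so U is clopen.
  U = {θ, ι, κ, μ, ν}, X ∖ U = {λ} — both open, so U is clopen.
  U = {θ, ι, λ, μ, ν}, X ∖ U = {κ} — both open, so U is clopen.
  U = {θ, ι, κ, λ, μ, ν}, X ∖ U = ∅ — both open, so U is clopen.
Nontrivial clopen(s) exist: e.g. {θ, ι, λ, μ, ν}. So (X, τ) is disconnected.
Compute connected components by grouping points that agree on all clopens:
  component: {κ}
  component: {λ}
  component: {θ, ι, μ, ν}


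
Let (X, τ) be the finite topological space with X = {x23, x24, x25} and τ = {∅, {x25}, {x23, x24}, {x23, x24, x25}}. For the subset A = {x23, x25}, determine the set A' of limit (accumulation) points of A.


A' = {x24}

For each x ∈ X, list the open sets U ∈ τ with x ∈ U, then check whether U ∩ (A ∖ {x}) ≠ ∅ for every such U.
  x = x23: open {x23, x24} ∋ x has {x23, x24} ∩ (A ∖ {x23}) = ∅, so x is NOT a limit point.
  x = x24: opens ∋ x are {x23, x24}, {x23, x24, x25}; each meets A ∖ {x24}, so x IS a limit point.
  x = x25: open {x25} ∋ x has {x25} ∩ (A ∖ {x25}) = ∅, so x is NOT a limit point.
Collecting: A' = {x24}.


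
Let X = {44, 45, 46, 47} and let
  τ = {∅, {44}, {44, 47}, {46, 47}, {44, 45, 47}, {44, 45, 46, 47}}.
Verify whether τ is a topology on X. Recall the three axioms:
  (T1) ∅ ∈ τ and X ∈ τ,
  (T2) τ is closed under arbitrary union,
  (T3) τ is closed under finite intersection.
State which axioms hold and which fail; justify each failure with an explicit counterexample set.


τ is NOT a topology on X.

Axiom (T1): ∅ ∈ τ? Yes; X ∈ τ? Yes.
Axiom (T2/T3): check pairwise unions and intersections of members of τ.
Counterexample for (T2): {44} ∪ {46, 47} = {44, 46, 47} ∉ τ. Therefore τ is NOT a topology.


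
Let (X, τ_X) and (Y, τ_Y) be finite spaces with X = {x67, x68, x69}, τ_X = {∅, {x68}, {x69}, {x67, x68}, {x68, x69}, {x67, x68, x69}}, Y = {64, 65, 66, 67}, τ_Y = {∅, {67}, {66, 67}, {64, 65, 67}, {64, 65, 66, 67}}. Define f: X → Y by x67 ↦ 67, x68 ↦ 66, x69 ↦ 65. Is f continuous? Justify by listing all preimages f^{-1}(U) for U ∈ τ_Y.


f is NOT continuous.

Compute f^{-1}(U) for each U ∈ τ_Y:
  U = ∅: f^{-1}(U) = ∅ ∈ τ_X ✓.
  U = {67}: f^{-1}(U) = {x67} ∉ τ_X ✗.
  U = {66, 67}: f^{-1}(U) = {x67, x68} ∈ τ_X ✓.
  U = {64, 65, 67}: f^{-1}(U) = {x67, x69} ∉ τ_X ✗.
  U = {64, 65, 66, 67}: f^{-1}(U) = {x67, x68, x69} ∈ τ_X ✓.
Found U = {67} with f^{-1}(U) = {x67} not in τ_X. Therefore f is NOT continuous.


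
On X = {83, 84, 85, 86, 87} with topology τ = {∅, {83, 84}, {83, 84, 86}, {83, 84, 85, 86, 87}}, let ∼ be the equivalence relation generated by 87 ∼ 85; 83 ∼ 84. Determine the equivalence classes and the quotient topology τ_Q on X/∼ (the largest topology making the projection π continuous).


X/∼ = {[83=84], [85=87], [86]}; |τ_Q| = 4.

Equivalence classes: [83=84], [85=87], [86].
Quotient map π: X → X/∼ sends 83 ↦ [83=84], 84 ↦ [83=84], 85 ↦ [85=87], 86 ↦ [86], 87 ↦ [85=87].
For each subset V ⊆ X/∼, compute π^{-1}(V) ⊆ X and check whether π^{-1}(V) ∈ τ. V is open in τ_Q iff π^{-1}(V) ∈ τ.
  V = {}: π^{-1}(V) = ∅ ∈ τ ✓.
  V = {[83=84]}: π^{-1}(V) = {83, 84} ∈ τ ✓.
  V = {[85=87]}: π^{-1}(V) = {85, 87} ∉ τ ✗.
  V = {[83=84], [85=87]}: π^{-1}(V) = {83, 84, 85, 87} ∉ τ ✗.
  V = {[86]}: π^{-1}(V) = {86} ∉ τ ✗.
  V = {[83=84], [86]}: π^{-1}(V) = {83, 84, 86} ∈ τ ✓.
  V = {[85=87], [86]}: π^{-1}(V) = {85, 86, 87} ∉ τ ✗.
  V = {[83=84], [85=87], [86]}: π^{-1}(V) = {83, 84, 85, 86, 87} ∈ τ ✓.
Open sets in the quotient: τ_Q = {{}, {[83=84]}, {[83=84], [86]}, {[83=84], [85=87], [86]}} (4 elements).


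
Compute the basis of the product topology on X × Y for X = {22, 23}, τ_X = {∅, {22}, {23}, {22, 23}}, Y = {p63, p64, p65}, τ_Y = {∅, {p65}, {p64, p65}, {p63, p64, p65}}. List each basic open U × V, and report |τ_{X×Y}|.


Basis B = {∅ × ∅, {22} × {p65}, {23} × {p65}, {22} × {p64, p65}, {22, 23} × {p65}, {23} × {p64, p65}, {22} × {p63, p64, p65}, {23} × {p63, p64, p65}, {22, 23} × {p64, p65}, {22, 23} × {p63, p64, p65}}; |τ_{X×Y}| = 16.

Enumerate products U × V with U ∈ τ_X, V ∈ τ_Y (deduplicated):
  ∅ × ∅ = {} (∅)
  {22} × {p65} = {(22,p65)}
  {23} × {p65} = {(23,p65)}
  {22} × {p64, p65} = {(22,p64), (22,p65)}
  {22, 23} × {p65} = {(22,p65), (23,p65)}
  {23} × {p64, p65} = {(23,p64), (23,p65)}
  {22} × {p63, p64, p65} = {(22,p63), (22,p64), (22,p65)}
  {23} × {p63, p64, p65} = {(23,p63), (23,p64), (23,p65)}
  {22, 23} × {p64, p65} = {(22,p64), (22,p65), (23,p64), (23,p65)}
  {22, 23} × {p63, p64, p65} = {(22,p63), (22,p64), (22,p65), (23,p63), (23,p64), (23,p65)}
These 10 distinct sets form the basis B.
Close under arbitrary unions to get τ_{X×Y}; counting gives |τ_{X×Y}| = 16.


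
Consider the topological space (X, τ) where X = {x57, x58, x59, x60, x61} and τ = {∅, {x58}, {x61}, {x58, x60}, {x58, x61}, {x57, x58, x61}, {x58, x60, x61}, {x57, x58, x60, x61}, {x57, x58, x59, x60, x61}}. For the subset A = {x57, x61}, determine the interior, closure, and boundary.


int(A) = {x61}, cl(A) = {x57, x59, x61}, ∂A = {x57, x59}.

Closed sets in (X, τ) are complements of opens:
  closed(X, τ) = {∅, {x59}, {x57, x59}, {x59, x60}, {x57, x59, x60}, {x57, x59, x61}, {x57, x58, x59, x60}, {x57, x59, x60, x61}, {x57, x58, x59, x60, x61}}.
int(A) = ⋃ {U ∈ τ : U ⊆ A}. Opens contained in A: ∅, {x61}.
Taking the union of these: int(A) = {x61}.
cl(A) = ⋂ {C closed : A ⊆ C}. Closed sets containing A: {x57, x59, x61}, {x57, x59, x60, x61}, {x57, x58, x59, x60, x61}.
Intersecting these: cl(A) = {x57, x59, x61}.
∂A = cl(A) ∖ int(A) = {x57, x59, x61} ∖ {x61} = {x57, x59}.


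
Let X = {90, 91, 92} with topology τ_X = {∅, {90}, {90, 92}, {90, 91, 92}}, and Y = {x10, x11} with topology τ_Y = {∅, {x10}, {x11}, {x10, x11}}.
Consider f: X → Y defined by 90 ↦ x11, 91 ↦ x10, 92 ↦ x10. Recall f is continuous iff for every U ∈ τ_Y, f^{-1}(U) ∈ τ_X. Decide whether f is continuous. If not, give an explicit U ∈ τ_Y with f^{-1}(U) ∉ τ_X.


f is NOT continuous.

Compute f^{-1}(U) for each U ∈ τ_Y:
  U = ∅: f^{-1}(U) = ∅ ∈ τ_X ✓.
  U = {x10}: f^{-1}(U) = {91, 92} ∉ τ_X ✗.
  U = {x11}: f^{-1}(U) = {90} ∈ τ_X ✓.
  U = {x10, x11}: f^{-1}(U) = {90, 91, 92} ∈ τ_X ✓.
Found U = {x10} with f^{-1}(U) = {91, 92} not in τ_X. Therefore f is NOT continuous.


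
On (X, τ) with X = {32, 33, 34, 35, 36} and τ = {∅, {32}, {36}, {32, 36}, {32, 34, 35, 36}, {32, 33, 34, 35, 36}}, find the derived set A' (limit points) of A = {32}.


A' = {33, 34, 35}

For each x ∈ X, list the open sets U ∈ τ with x ∈ U, then check whether U ∩ (A ∖ {x}) ≠ ∅ for every such U.
  x = 32: open {32} ∋ x has {32} ∩ (A ∖ {32}) = ∅, so x is NOT a limit point.
  x = 33: opens ∋ x are {32, 33, 34, 35, 36}; each meets A ∖ {33}, so x IS a limit point.
  x = 34: opens ∋ x are {32, 34, 35, 36}, {32, 33, 34, 35, 36}; each meets A ∖ {34}, so x IS a limit point.
  x = 35: opens ∋ x are {32, 34, 35, 36}, {32, 33, 34, 35, 36}; each meets A ∖ {35}, so x IS a limit point.
  x = 36: open {36} ∋ x has {36} ∩ (A ∖ {36}) = ∅, so x is NOT a limit point.
Collecting: A' = {33, 34, 35}.


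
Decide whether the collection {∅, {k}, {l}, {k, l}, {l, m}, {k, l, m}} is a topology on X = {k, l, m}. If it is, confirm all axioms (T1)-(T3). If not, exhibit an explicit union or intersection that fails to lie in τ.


τ IS a topology on X.

Axiom (T1): ∅ ∈ τ? Yes; X ∈ τ? Yes.
Axiom (T2/T3): check pairwise unions and intersections of members of τ.
All pairwise intersections and unions checked — each lies in τ. Therefore τ satisfies (T1), (T2), (T3): it IS a topology on X.


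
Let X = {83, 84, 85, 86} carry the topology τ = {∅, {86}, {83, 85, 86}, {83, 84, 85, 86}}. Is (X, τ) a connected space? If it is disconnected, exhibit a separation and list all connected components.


(X, τ) is connected.

Find clopen sets (U ∈ τ with X ∖ U ∈ τ):
  U = ∅, X ∖ U = {83, 84, 85, 86} — both open, so U is clopen.
  U = {83, 84, 85, 86}, X ∖ U = ∅ — both open, so U is clopen.
Only trivial clopens (∅ and X) exist, so (X, τ) is connected.
Compute connected components by grouping points that agree on all clopens:
  component: {83, 84, 85, 86}


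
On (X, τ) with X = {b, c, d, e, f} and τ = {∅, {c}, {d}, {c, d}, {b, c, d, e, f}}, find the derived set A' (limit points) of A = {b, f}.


A' = {b, e, f}

For each x ∈ X, list the open sets U ∈ τ with x ∈ U, then check whether U ∩ (A ∖ {x}) ≠ ∅ for every such U.
  x = b: opens ∋ x are {b, c, d, e, f}; each meets A ∖ {b}, so x IS a limit point.
  x = c: open {c} ∋ x has {c} ∩ (A ∖ {c}) = ∅, so x is NOT a limit point.
  x = d: open {d} ∋ x has {d} ∩ (A ∖ {d}) = ∅, so x is NOT a limit point.
  x = e: opens ∋ x are {b, c, d, e, f}; each meets A ∖ {e}, so x IS a limit point.
  x = f: opens ∋ x are {b, c, d, e, f}; each meets A ∖ {f}, so x IS a limit point.
Collecting: A' = {b, e, f}.


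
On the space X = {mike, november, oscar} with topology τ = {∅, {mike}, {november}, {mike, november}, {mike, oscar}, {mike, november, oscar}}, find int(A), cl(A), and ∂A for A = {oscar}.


int(A) = ∅, cl(A) = {oscar}, ∂A = {oscar}.

Closed sets in (X, τ) are complements of opens:
  closed(X, τ) = {∅, {november}, {oscar}, {mike, oscar}, {november, oscar}, {mike, november, oscar}}.
int(A) = ⋃ {U ∈ τ : U ⊆ A}. Opens contained in A: ∅.
Taking the union of these: int(A) = ∅.
cl(A) = ⋂ {C closed : A ⊆ C}. Closed sets containing A: {oscar}, {mike, oscar}, {november, oscar}, {mike, november, oscar}.
Intersecting these: cl(A) = {oscar}.
∂A = cl(A) ∖ int(A) = {oscar} ∖ ∅ = {oscar}.


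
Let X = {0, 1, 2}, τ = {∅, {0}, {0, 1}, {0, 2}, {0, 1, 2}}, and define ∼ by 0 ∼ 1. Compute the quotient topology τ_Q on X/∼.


X/∼ = {[0=1], [2]}; |τ_Q| = 3.

Equivalence classes: [0=1], [2].
Quotient map π: X → X/∼ sends 0 ↦ [0=1], 1 ↦ [0=1], 2 ↦ [2].
For each subset V ⊆ X/∼, compute π^{-1}(V) ⊆ X and check whether π^{-1}(V) ∈ τ. V is open in τ_Q iff π^{-1}(V) ∈ τ.
  V = {}: π^{-1}(V) = ∅ ∈ τ ✓.
  V = {[0=1]}: π^{-1}(V) = {0, 1} ∈ τ ✓.
  V = {[2]}: π^{-1}(V) = {2} ∉ τ ✗.
  V = {[0=1], [2]}: π^{-1}(V) = {0, 1, 2} ∈ τ ✓.
Open sets in the quotient: τ_Q = {{}, {[0=1]}, {[0=1], [2]}} (3 elements).


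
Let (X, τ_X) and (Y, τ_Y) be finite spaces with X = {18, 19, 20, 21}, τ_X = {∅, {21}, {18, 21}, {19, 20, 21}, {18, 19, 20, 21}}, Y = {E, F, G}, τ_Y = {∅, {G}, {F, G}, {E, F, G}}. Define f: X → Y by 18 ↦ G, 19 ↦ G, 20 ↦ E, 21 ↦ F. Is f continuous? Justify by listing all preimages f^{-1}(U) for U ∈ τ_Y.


f is NOT continuous.

Compute f^{-1}(U) for each U ∈ τ_Y:
  U = ∅: f^{-1}(U) = ∅ ∈ τ_X ✓.
  U = {G}: f^{-1}(U) = {18, 19} ∉ τ_X ✗.
  U = {F, G}: f^{-1}(U) = {18, 19, 21} ∉ τ_X ✗.
  U = {E, F, G}: f^{-1}(U) = {18, 19, 20, 21} ∈ τ_X ✓.
Found U = {G} with f^{-1}(U) = {18, 19} not in τ_X. Therefore f is NOT continuous.
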